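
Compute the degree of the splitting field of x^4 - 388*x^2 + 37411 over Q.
[K:Q] = 4

f factors as (x^2 - 179)(x^2 - 209); the splitting field is K = Q(sqrt(179), sqrt(209)). Since 179, 209, and 37411 are all non-squares in Q, the three subfields Q(sqrt(179)), Q(sqrt(209)), Q(sqrt(37411)) are distinct degree-2 extensions, so [K:Q] = 4 (Klein four Galois group).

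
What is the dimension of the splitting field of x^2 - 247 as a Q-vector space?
[K:Q] = 2

The polynomial x^2 - 247 is irreducible over Q since 247 is not a perfect square. Its splitting field is Q(sqrt(247)), which has degree 2 over Q.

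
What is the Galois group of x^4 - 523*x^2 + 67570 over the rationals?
Gal(K/Q) = V_4 (Klein four-group, Z/2Z × Z/2Z)

f factors as (x^2 - 290)(x^2 - 233), so the splitting field is K = Q(sqrt(290), sqrt(233)). The elements 290, 233, 67570 are all non-squares in Q, so sqrt(290) and sqrt(233) generate independent quadratic extensions. Thus [K:Q] = 4 and Gal(K/Q) is generated by the two order-2 automorphisms sqrt(290) ↦ -sqrt(290) and sqrt(233) ↦ -sqrt(233), giving V_4.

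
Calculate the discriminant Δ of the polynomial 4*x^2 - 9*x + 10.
Δ = -79

For a quadratic a x^2 + b x + c the discriminant is Δ = b^2 - 4ac = (-9)^2 - 4*(4)*(10) = 81 - (160) = -79.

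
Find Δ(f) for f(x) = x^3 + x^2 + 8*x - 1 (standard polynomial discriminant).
Δ = -2151

For x^3 + a x^2 + b x + c the discriminant is Δ = 18 a b c - 4 a^3 c + a^2 b^2 - 4 b^3 - 27 c^2.
Plug a = 1, b = 8, c = -1:
  18*(1)*(8)*(-1) - 4*(1)^3*(-1) + (1)^2*(8)^2 - 4*(8)^3 - 27*(-1)^2
  = -144 + (4) + 64 + (-2048) + (-27)
  = -2151.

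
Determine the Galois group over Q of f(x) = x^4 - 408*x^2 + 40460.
Gal(K/Q) = V_4 (Klein four-group, Z/2Z × Z/2Z)

f factors as (x^2 - 238)(x^2 - 170), so the splitting field is K = Q(sqrt(238), sqrt(170)). The elements 238, 170, 40460 are all non-squares in Q, so sqrt(238) and sqrt(170) generate independent quadratic extensions. Thus [K:Q] = 4 and Gal(K/Q) is generated by the two order-2 automorphisms sqrt(238) ↦ -sqrt(238) and sqrt(170) ↦ -sqrt(170), giving V_4.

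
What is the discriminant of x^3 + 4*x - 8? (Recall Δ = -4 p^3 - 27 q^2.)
Δ = -1984

For a depressed cubic x^3 + p x + q the discriminant is Δ = -4 p^3 - 27 q^2 = -4*(4)^3 - 27*(-8)^2 = -256 - 1728 = -1984.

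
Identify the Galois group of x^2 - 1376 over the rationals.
Gal(K/Q) = Z/2Z (cyclic of order 2)

x^2 - 1376 is irreducible over Q since 1376 is not a rational square. The splitting field Q(sqrt(1376)) has degree 2 over Q, and its unique nontrivial automorphism is sqrt(1376) ↦ -sqrt(1376). Hence Gal(Q(sqrt(1376))/Q) = Z/2Z.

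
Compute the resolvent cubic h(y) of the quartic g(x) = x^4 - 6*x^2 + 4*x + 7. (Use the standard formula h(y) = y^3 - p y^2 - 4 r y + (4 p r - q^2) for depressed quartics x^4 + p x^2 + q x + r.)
h(y) = y^3 + 6*y^2 - 28*y - 184

Identify coefficients: p = -6, q = 4, r = 7.
Plug into h(y) = y^3 - p y^2 - 4 r y + (4 p r - q^2):
  h(y) = y^3 - (-6) y^2 - 4*(7) y + (4*(-6)*(7) - (4)^2)
       = y^3 + (6) y^2 + (-28) y + (-184).
Simplifying: h(y) = y^3 + 6*y^2 - 28*y - 184.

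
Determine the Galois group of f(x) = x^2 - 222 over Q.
Gal(K/Q) = Z/2Z (cyclic of order 2)

x^2 - 222 is irreducible over Q since 222 is not a rational square. The splitting field Q(sqrt(222)) has degree 2 over Q, and its unique nontrivial automorphism is sqrt(222) ↦ -sqrt(222). Hence Gal(Q(sqrt(222))/Q) = Z/2Z.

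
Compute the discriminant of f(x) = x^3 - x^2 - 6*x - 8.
Δ = -1724

For x^3 + a x^2 + b x + c the discriminant is Δ = 18 a b c - 4 a^3 c + a^2 b^2 - 4 b^3 - 27 c^2.
Plug a = -1, b = -6, c = -8:
  18*(-1)*(-6)*(-8) - 4*(-1)^3*(-8) + (-1)^2*(-6)^2 - 4*(-6)^3 - 27*(-8)^2
  = -864 + (-32) + 36 + (864) + (-1728)
  = -1724.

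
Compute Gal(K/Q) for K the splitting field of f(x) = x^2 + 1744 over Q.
Gal(K/Q) = Z/2Z (cyclic of order 2)

x^2 + 1744 is irreducible over Q since -1744 is not a rational square. The splitting field Q(sqrt(-1744)) has degree 2 over Q, and its unique nontrivial automorphism is sqrt(-1744) ↦ -sqrt(-1744). Hence Gal(Q(sqrt(-1744))/Q) = Z/2Z.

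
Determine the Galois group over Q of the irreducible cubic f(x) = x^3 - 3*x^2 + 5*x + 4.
Gal(K/Q) = S_3 (symmetric group of order 6)

Compute the discriminant of x^3 + (-3)*x^2 + (5)*x + (4): Δ = -1355. Since Δ is not a rational square, the Galois group is not contained in A_3; it must be the full S_3 (irreducibility of the cubic rules out anything smaller).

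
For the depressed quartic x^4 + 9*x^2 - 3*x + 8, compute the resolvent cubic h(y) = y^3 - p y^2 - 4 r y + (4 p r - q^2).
h(y) = y^3 - 9*y^2 - 32*y + 279

Identify coefficients: p = 9, q = -3, r = 8.
Plug into h(y) = y^3 - p y^2 - 4 r y + (4 p r - q^2):
  h(y) = y^3 - (9) y^2 - 4*(8) y + (4*(9)*(8) - (-3)^2)
       = y^3 + (-9) y^2 + (-32) y + (279).
Simplifying: h(y) = y^3 - 9*y^2 - 32*y + 279.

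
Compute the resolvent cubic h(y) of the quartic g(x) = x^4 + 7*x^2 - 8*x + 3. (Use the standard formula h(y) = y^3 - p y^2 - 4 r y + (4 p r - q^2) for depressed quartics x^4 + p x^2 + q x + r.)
h(y) = y^3 - 7*y^2 - 12*y + 20

Identify coefficients: p = 7, q = -8, r = 3.
Plug into h(y) = y^3 - p y^2 - 4 r y + (4 p r - q^2):
  h(y) = y^3 - (7) y^2 - 4*(3) y + (4*(7)*(3) - (-8)^2)
       = y^3 + (-7) y^2 + (-12) y + (20).
Simplifying: h(y) = y^3 - 7*y^2 - 12*y + 20.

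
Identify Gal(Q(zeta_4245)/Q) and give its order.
|Gal(Q(zeta_4245)/Q)| = phi(4245) = 2256; group ≅ (Z/4245Z)^* ≅ Z/2Z × Z/4Z × Z/282Z

The n-th cyclotomic polynomial Φ_4245(x) is the minimal polynomial of zeta_4245 over Q and has degree phi(4245) = 2256. So Q(zeta_4245) is a degree-2256 Galois extension with Galois group (Z/4245Z)^*. By CRT, (Z/4245Z)^* ≅ (Z/3Z)^* × (Z/5Z)^* × (Z/283Z)^*. Each prime-power unit group is (Z/3Z)^* ≅ Z/2Z; (Z/5Z)^* ≅ Z/4Z; (Z/283Z)^* ≅ Z/282Z. Hence Gal(Q(zeta_4245)/Q) ≅ Z/2Z × Z/4Z × Z/282Z.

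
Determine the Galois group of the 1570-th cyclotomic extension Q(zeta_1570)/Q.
|Gal(Q(zeta_1570)/Q)| = phi(1570) = 624; group ≅ (Z/1570Z)^* ≅ Z/4Z × Z/156Z

The n-th cyclotomic polynomial Φ_1570(x) is the minimal polynomial of zeta_1570 over Q and has degree phi(1570) = 624. So Q(zeta_1570) is a degree-624 Galois extension with Galois group (Z/1570Z)^*. By CRT, (Z/1570Z)^* ≅ (Z/2Z)^* × (Z/5Z)^* × (Z/157Z)^*. Each prime-power unit group is (Z/2Z)^* ≅ trivial group (order 1); (Z/5Z)^* ≅ Z/4Z; (Z/157Z)^* ≅ Z/156Z. Hence Gal(Q(zeta_1570)/Q) ≅ Z/4Z × Z/156Z.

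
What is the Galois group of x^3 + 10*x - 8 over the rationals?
Gal(K/Q) = S_3 (symmetric group of order 6)

Compute the discriminant of x^3 + (0)*x^2 + (10)*x + (-8): Δ = -5728. Since Δ is not a rational square, the Galois group is not contained in A_3; it must be the full S_3 (irreducibility of the cubic rules out anything smaller).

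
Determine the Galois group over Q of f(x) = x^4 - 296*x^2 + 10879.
Gal(K/Q) = V_4 (Klein four-group, Z/2Z × Z/2Z)

f factors as (x^2 - 43)(x^2 - 253), so the splitting field is K = Q(sqrt(43), sqrt(253)). The elements 43, 253, 10879 are all non-squares in Q, so sqrt(43) and sqrt(253) generate independent quadratic extensions. Thus [K:Q] = 4 and Gal(K/Q) is generated by the two order-2 automorphisms sqrt(43) ↦ -sqrt(43) and sqrt(253) ↦ -sqrt(253), giving V_4.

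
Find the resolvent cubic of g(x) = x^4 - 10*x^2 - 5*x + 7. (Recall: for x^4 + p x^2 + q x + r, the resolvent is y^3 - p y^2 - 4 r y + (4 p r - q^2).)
h(y) = y^3 + 10*y^2 - 28*y - 305

Identify coefficients: p = -10, q = -5, r = 7.
Plug into h(y) = y^3 - p y^2 - 4 r y + (4 p r - q^2):
  h(y) = y^3 - (-10) y^2 - 4*(7) y + (4*(-10)*(7) - (-5)^2)
       = y^3 + (10) y^2 + (-28) y + (-305).
Simplifying: h(y) = y^3 + 10*y^2 - 28*y - 305.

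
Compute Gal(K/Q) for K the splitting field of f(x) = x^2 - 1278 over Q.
Gal(K/Q) = Z/2Z (cyclic of order 2)

x^2 - 1278 is irreducible over Q since 1278 is not a rational square. The splitting field Q(sqrt(1278)) has degree 2 over Q, and its unique nontrivial automorphism is sqrt(1278) ↦ -sqrt(1278). Hence Gal(Q(sqrt(1278))/Q) = Z/2Z.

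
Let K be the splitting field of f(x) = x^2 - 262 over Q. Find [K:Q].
[K:Q] = 2

The polynomial x^2 - 262 is irreducible over Q since 262 is not a perfect square. Its splitting field is Q(sqrt(262)), which has degree 2 over Q.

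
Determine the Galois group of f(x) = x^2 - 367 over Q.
Gal(K/Q) = Z/2Z (cyclic of order 2)

x^2 - 367 is irreducible over Q since 367 is not a rational square. The splitting field Q(sqrt(367)) has degree 2 over Q, and its unique nontrivial automorphism is sqrt(367) ↦ -sqrt(367). Hence Gal(Q(sqrt(367))/Q) = Z/2Z.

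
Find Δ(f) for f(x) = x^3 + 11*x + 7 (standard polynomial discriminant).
Δ = -6647

For a depressed cubic x^3 + p x + q the discriminant is Δ = -4 p^3 - 27 q^2 = -4*(11)^3 - 27*(7)^2 = -5324 - 1323 = -6647.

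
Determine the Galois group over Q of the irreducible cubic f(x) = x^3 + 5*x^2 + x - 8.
Gal(K/Q) = S_3 (symmetric group of order 6)

Compute the discriminant of x^3 + (5)*x^2 + (1)*x + (-8): Δ = 1573. Since Δ is not a rational square, the Galois group is not contained in A_3; it must be the full S_3 (irreducibility of the cubic rules out anything smaller).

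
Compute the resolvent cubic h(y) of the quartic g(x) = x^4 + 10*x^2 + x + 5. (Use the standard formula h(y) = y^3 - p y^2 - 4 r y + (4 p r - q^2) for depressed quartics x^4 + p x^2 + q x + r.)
h(y) = y^3 - 10*y^2 - 20*y + 199

Identify coefficients: p = 10, q = 1, r = 5.
Plug into h(y) = y^3 - p y^2 - 4 r y + (4 p r - q^2):
  h(y) = y^3 - (10) y^2 - 4*(5) y + (4*(10)*(5) - (1)^2)
       = y^3 + (-10) y^2 + (-20) y + (199).
Simplifying: h(y) = y^3 - 10*y^2 - 20*y + 199.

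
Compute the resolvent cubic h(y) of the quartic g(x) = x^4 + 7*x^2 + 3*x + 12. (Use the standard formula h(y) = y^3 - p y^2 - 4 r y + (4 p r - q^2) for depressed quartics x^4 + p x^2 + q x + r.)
h(y) = y^3 - 7*y^2 - 48*y + 327

Identify coefficients: p = 7, q = 3, r = 12.
Plug into h(y) = y^3 - p y^2 - 4 r y + (4 p r - q^2):
  h(y) = y^3 - (7) y^2 - 4*(12) y + (4*(7)*(12) - (3)^2)
       = y^3 + (-7) y^2 + (-48) y + (327).
Simplifying: h(y) = y^3 - 7*y^2 - 48*y + 327.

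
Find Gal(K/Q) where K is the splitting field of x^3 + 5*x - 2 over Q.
Gal(K/Q) = S_3 (symmetric group of order 6)

Compute the discriminant of x^3 + (0)*x^2 + (5)*x + (-2): Δ = -608. Since Δ is not a rational square, the Galois group is not contained in A_3; it must be the full S_3 (irreducibility of the cubic rules out anything smaller).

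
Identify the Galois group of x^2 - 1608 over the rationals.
Gal(K/Q) = Z/2Z (cyclic of order 2)

x^2 - 1608 is irreducible over Q since 1608 is not a rational square. The splitting field Q(sqrt(1608)) has degree 2 over Q, and its unique nontrivial automorphism is sqrt(1608) ↦ -sqrt(1608). Hence Gal(Q(sqrt(1608))/Q) = Z/2Z.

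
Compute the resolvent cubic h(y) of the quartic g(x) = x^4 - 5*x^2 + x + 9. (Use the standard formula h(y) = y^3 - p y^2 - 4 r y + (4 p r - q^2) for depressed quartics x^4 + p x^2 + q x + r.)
h(y) = y^3 + 5*y^2 - 36*y - 181

Identify coefficients: p = -5, q = 1, r = 9.
Plug into h(y) = y^3 - p y^2 - 4 r y + (4 p r - q^2):
  h(y) = y^3 - (-5) y^2 - 4*(9) y + (4*(-5)*(9) - (1)^2)
       = y^3 + (5) y^2 + (-36) y + (-181).
Simplifying: h(y) = y^3 + 5*y^2 - 36*y - 181.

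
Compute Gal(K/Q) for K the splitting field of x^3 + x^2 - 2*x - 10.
Gal(K/Q) = S_3 (symmetric group of order 6)

Compute the discriminant of x^3 + (1)*x^2 + (-2)*x + (-10): Δ = -2264. Since Δ is not a rational square, the Galois group is not contained in A_3; it must be the full S_3 (irreducibility of the cubic rules out anything smaller).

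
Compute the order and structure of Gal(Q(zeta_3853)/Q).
|Gal(Q(zeta_3853)/Q)| = phi(3853) = 3852; group ≅ (Z/3853Z)^* ≅ Z/3852Z

The n-th cyclotomic polynomial Φ_3853(x) is the minimal polynomial of zeta_3853 over Q and has degree phi(3853) = 3852. So Q(zeta_3853) is a degree-3852 Galois extension with Galois group (Z/3853Z)^*. (Z/3853Z)^* is cyclic since 3853 is an odd prime power (or 4). Hence Gal(Q(zeta_3853)/Q) ≅ Z/3852Z.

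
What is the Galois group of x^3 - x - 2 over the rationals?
Gal(K/Q) = S_3 (symmetric group of order 6)

Compute the discriminant of x^3 + (0)*x^2 + (-1)*x + (-2): Δ = -104. Since Δ is not a rational square, the Galois group is not contained in A_3; it must be the full S_3 (irreducibility of the cubic rules out anything smaller).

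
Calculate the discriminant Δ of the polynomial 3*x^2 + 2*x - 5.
Δ = 64

For a quadratic a x^2 + b x + c the discriminant is Δ = b^2 - 4ac = (2)^2 - 4*(3)*(-5) = 4 - (-60) = 64.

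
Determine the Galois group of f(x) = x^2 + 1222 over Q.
Gal(K/Q) = Z/2Z (cyclic of order 2)

x^2 + 1222 is irreducible over Q since -1222 is not a rational square. The splitting field Q(sqrt(-1222)) has degree 2 over Q, and its unique nontrivial automorphism is sqrt(-1222) ↦ -sqrt(-1222). Hence Gal(Q(sqrt(-1222))/Q) = Z/2Z.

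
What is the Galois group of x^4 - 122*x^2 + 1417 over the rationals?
Gal(K/Q) = V_4 (Klein four-group, Z/2Z × Z/2Z)

f factors as (x^2 - 13)(x^2 - 109), so the splitting field is K = Q(sqrt(13), sqrt(109)). The elements 13, 109, 1417 are all non-squares in Q, so sqrt(13) and sqrt(109) generate independent quadratic extensions. Thus [K:Q] = 4 and Gal(K/Q) is generated by the two order-2 automorphisms sqrt(13) ↦ -sqrt(13) and sqrt(109) ↦ -sqrt(109), giving V_4.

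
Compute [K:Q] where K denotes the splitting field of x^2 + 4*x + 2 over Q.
[K:Q] = 2

The discriminant of x^2 + (4)*x + (2) is b^2 - 4c = 16 - (8) = 8. Since 8 is not a perfect square in Q, the polynomial is irreducible over Q. Its two roots generate a degree-2 extension, so [K:Q] = 2.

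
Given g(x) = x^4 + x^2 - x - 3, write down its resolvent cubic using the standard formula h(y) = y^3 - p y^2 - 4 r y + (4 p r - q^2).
h(y) = y^3 - y^2 + 12*y - 13

Identify coefficients: p = 1, q = -1, r = -3.
Plug into h(y) = y^3 - p y^2 - 4 r y + (4 p r - q^2):
  h(y) = y^3 - (1) y^2 - 4*(-3) y + (4*(1)*(-3) - (-1)^2)
       = y^3 + (-1) y^2 + (12) y + (-13).
Simplifying: h(y) = y^3 - y^2 + 12*y - 13.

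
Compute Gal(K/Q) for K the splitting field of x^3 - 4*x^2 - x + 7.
Gal(K/Q) = S_3 (symmetric group of order 6)

Compute the discriminant of x^3 + (-4)*x^2 + (-1)*x + (7): Δ = 993. Since Δ is not a rational square, the Galois group is not contained in A_3; it must be the full S_3 (irreducibility of the cubic rules out anything smaller).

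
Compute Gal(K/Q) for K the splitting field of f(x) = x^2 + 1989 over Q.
Gal(K/Q) = Z/2Z (cyclic of order 2)

x^2 + 1989 is irreducible over Q since -1989 is not a rational square. The splitting field Q(sqrt(-1989)) has degree 2 over Q, and its unique nontrivial automorphism is sqrt(-1989) ↦ -sqrt(-1989). Hence Gal(Q(sqrt(-1989))/Q) = Z/2Z.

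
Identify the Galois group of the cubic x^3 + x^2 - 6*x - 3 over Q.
Gal(K/Q) = S_3 (symmetric group of order 6)

Compute the discriminant of x^3 + (1)*x^2 + (-6)*x + (-3): Δ = 993. Since Δ is not a rational square, the Galois group is not contained in A_3; it must be the full S_3 (irreducibility of the cubic rules out anything smaller).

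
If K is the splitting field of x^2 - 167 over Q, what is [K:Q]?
[K:Q] = 2

The polynomial x^2 - 167 is irreducible over Q since 167 is not a perfect square. Its splitting field is Q(sqrt(167)), which has degree 2 over Q.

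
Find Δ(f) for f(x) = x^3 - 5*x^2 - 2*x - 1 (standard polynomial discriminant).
Δ = -575

For x^3 + a x^2 + b x + c the discriminant is Δ = 18 a b c - 4 a^3 c + a^2 b^2 - 4 b^3 - 27 c^2.
Plug a = -5, b = -2, c = -1:
  18*(-5)*(-2)*(-1) - 4*(-5)^3*(-1) + (-5)^2*(-2)^2 - 4*(-2)^3 - 27*(-1)^2
  = -180 + (-500) + 100 + (32) + (-27)
  = -575.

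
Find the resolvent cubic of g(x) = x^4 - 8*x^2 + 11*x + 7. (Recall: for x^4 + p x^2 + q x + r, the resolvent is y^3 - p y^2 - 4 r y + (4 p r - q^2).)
h(y) = y^3 + 8*y^2 - 28*y - 345

Identify coefficients: p = -8, q = 11, r = 7.
Plug into h(y) = y^3 - p y^2 - 4 r y + (4 p r - q^2):
  h(y) = y^3 - (-8) y^2 - 4*(7) y + (4*(-8)*(7) - (11)^2)
       = y^3 + (8) y^2 + (-28) y + (-345).
Simplifying: h(y) = y^3 + 8*y^2 - 28*y - 345.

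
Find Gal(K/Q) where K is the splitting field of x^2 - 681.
Gal(K/Q) = Z/2Z (cyclic of order 2)

x^2 - 681 is irreducible over Q since 681 is not a rational square. The splitting field Q(sqrt(681)) has degree 2 over Q, and its unique nontrivial automorphism is sqrt(681) ↦ -sqrt(681). Hence Gal(Q(sqrt(681))/Q) = Z/2Z.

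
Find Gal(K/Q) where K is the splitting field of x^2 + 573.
Gal(K/Q) = Z/2Z (cyclic of order 2)

x^2 + 573 is irreducible over Q since -573 is not a rational square. The splitting field Q(sqrt(-573)) has degree 2 over Q, and its unique nontrivial automorphism is sqrt(-573) ↦ -sqrt(-573). Hence Gal(Q(sqrt(-573))/Q) = Z/2Z.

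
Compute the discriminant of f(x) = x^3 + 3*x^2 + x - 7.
Δ = -940

For x^3 + a x^2 + b x + c the discriminant is Δ = 18 a b c - 4 a^3 c + a^2 b^2 - 4 b^3 - 27 c^2.
Plug a = 3, b = 1, c = -7:
  18*(3)*(1)*(-7) - 4*(3)^3*(-7) + (3)^2*(1)^2 - 4*(1)^3 - 27*(-7)^2
  = -378 + (756) + 9 + (-4) + (-1323)
  = -940.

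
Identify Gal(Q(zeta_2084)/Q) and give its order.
|Gal(Q(zeta_2084)/Q)| = phi(2084) = 1040; group ≅ (Z/2084Z)^* ≅ Z/2Z × Z/520Z

The n-th cyclotomic polynomial Φ_2084(x) is the minimal polynomial of zeta_2084 over Q and has degree phi(2084) = 1040. So Q(zeta_2084) is a degree-1040 Galois extension with Galois group (Z/2084Z)^*. By CRT, (Z/2084Z)^* ≅ (Z/4Z)^* × (Z/521Z)^*. Each prime-power unit group is (Z/4Z)^* ≅ Z/2Z; (Z/521Z)^* ≅ Z/520Z. Hence Gal(Q(zeta_2084)/Q) ≅ Z/2Z × Z/520Z.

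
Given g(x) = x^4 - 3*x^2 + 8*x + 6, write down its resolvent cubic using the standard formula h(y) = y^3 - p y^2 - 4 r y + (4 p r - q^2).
h(y) = y^3 + 3*y^2 - 24*y - 136

Identify coefficients: p = -3, q = 8, r = 6.
Plug into h(y) = y^3 - p y^2 - 4 r y + (4 p r - q^2):
  h(y) = y^3 - (-3) y^2 - 4*(6) y + (4*(-3)*(6) - (8)^2)
       = y^3 + (3) y^2 + (-24) y + (-136).
Simplifying: h(y) = y^3 + 3*y^2 - 24*y - 136.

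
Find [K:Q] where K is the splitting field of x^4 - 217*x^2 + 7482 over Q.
[K:Q] = 4

f factors as (x^2 - 174)(x^2 - 43); the splitting field is K = Q(sqrt(174), sqrt(43)). Since 174, 43, and 7482 are all non-squares in Q, the three subfields Q(sqrt(174)), Q(sqrt(43)), Q(sqrt(7482)) are distinct degree-2 extensions, so [K:Q] = 4 (Klein four Galois group).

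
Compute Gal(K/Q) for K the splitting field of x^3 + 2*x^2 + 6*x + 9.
Gal(K/Q) = S_3 (symmetric group of order 6)

Compute the discriminant of x^3 + (2)*x^2 + (6)*x + (9): Δ = -1251. Since Δ is not a rational square, the Galois group is not contained in A_3; it must be the full S_3 (irreducibility of the cubic rules out anything smaller).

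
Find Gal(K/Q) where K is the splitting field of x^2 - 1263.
Gal(K/Q) = Z/2Z (cyclic of order 2)

x^2 - 1263 is irreducible over Q since 1263 is not a rational square. The splitting field Q(sqrt(1263)) has degree 2 over Q, and its unique nontrivial automorphism is sqrt(1263) ↦ -sqrt(1263). Hence Gal(Q(sqrt(1263))/Q) = Z/2Z.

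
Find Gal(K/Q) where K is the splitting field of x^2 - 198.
Gal(K/Q) = Z/2Z (cyclic of order 2)

x^2 - 198 is irreducible over Q since 198 is not a rational square. The splitting field Q(sqrt(198)) has degree 2 over Q, and its unique nontrivial automorphism is sqrt(198) ↦ -sqrt(198). Hence Gal(Q(sqrt(198))/Q) = Z/2Z.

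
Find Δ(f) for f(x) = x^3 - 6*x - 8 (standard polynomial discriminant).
Δ = -864

For a depressed cubic x^3 + p x + q the discriminant is Δ = -4 p^3 - 27 q^2 = -4*(-6)^3 - 27*(-8)^2 = 864 - 1728 = -864.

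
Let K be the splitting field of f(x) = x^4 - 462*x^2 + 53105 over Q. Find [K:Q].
[K:Q] = 4

f factors as (x^2 - 247)(x^2 - 215); the splitting field is K = Q(sqrt(247), sqrt(215)). Since 247, 215, and 53105 are all non-squares in Q, the three subfields Q(sqrt(247)), Q(sqrt(215)), Q(sqrt(53105)) are distinct degree-2 extensions, so [K:Q] = 4 (Klein four Galois group).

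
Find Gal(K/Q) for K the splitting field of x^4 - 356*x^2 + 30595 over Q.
Gal(K/Q) = V_4 (Klein four-group, Z/2Z × Z/2Z)

f factors as (x^2 - 211)(x^2 - 145), so the splitting field is K = Q(sqrt(211), sqrt(145)). The elements 211, 145, 30595 are all non-squares in Q, so sqrt(211) and sqrt(145) generate independent quadratic extensions. Thus [K:Q] = 4 and Gal(K/Q) is generated by the two order-2 automorphisms sqrt(211) ↦ -sqrt(211) and sqrt(145) ↦ -sqrt(145), giving V_4.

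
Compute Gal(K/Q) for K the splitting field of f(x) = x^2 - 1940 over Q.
Gal(K/Q) = Z/2Z (cyclic of order 2)

x^2 - 1940 is irreducible over Q since 1940 is not a rational square. The splitting field Q(sqrt(1940)) has degree 2 over Q, and its unique nontrivial automorphism is sqrt(1940) ↦ -sqrt(1940). Hence Gal(Q(sqrt(1940))/Q) = Z/2Z.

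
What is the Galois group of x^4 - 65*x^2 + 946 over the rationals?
Gal(K/Q) = V_4 (Klein four-group, Z/2Z × Z/2Z)

f factors as (x^2 - 22)(x^2 - 43), so the splitting field is K = Q(sqrt(22), sqrt(43)). The elements 22, 43, 946 are all non-squares in Q, so sqrt(22) and sqrt(43) generate independent quadratic extensions. Thus [K:Q] = 4 and Gal(K/Q) is generated by the two order-2 automorphisms sqrt(22) ↦ -sqrt(22) and sqrt(43) ↦ -sqrt(43), giving V_4.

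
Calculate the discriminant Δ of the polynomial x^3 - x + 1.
Δ = -23

For a depressed cubic x^3 + p x + q the discriminant is Δ = -4 p^3 - 27 q^2 = -4*(-1)^3 - 27*(1)^2 = 4 - 27 = -23.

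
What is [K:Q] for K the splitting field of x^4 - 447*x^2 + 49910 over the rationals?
[K:Q] = 4

f factors as (x^2 - 230)(x^2 - 217); the splitting field is K = Q(sqrt(230), sqrt(217)). Since 230, 217, and 49910 are all non-squares in Q, the three subfields Q(sqrt(230)), Q(sqrt(217)), Q(sqrt(49910)) are distinct degree-2 extensions, so [K:Q] = 4 (Klein four Galois group).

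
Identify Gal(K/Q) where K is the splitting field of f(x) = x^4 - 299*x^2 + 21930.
Gal(K/Q) = V_4 (Klein four-group, Z/2Z × Z/2Z)

f factors as (x^2 - 170)(x^2 - 129), so the splitting field is K = Q(sqrt(170), sqrt(129)). The elements 170, 129, 21930 are all non-squares in Q, so sqrt(170) and sqrt(129) generate independent quadratic extensions. Thus [K:Q] = 4 and Gal(K/Q) is generated by the two order-2 automorphisms sqrt(170) ↦ -sqrt(170) and sqrt(129) ↦ -sqrt(129), giving V_4.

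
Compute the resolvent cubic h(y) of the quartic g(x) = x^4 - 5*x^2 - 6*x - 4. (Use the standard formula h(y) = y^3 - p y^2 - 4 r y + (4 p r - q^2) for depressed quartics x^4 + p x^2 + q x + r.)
h(y) = y^3 + 5*y^2 + 16*y + 44

Identify coefficients: p = -5, q = -6, r = -4.
Plug into h(y) = y^3 - p y^2 - 4 r y + (4 p r - q^2):
  h(y) = y^3 - (-5) y^2 - 4*(-4) y + (4*(-5)*(-4) - (-6)^2)
       = y^3 + (5) y^2 + (16) y + (44).
Simplifying: h(y) = y^3 + 5*y^2 + 16*y + 44.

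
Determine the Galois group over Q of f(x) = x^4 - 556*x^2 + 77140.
Gal(K/Q) = V_4 (Klein four-group, Z/2Z × Z/2Z)

f factors as (x^2 - 266)(x^2 - 290), so the splitting field is K = Q(sqrt(266), sqrt(290)). The elements 266, 290, 77140 are all non-squares in Q, so sqrt(266) and sqrt(290) generate independent quadratic extensions. Thus [K:Q] = 4 and Gal(K/Q) is generated by the two order-2 automorphisms sqrt(266) ↦ -sqrt(266) and sqrt(290) ↦ -sqrt(290), giving V_4.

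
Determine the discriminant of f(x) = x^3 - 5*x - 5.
Δ = -175

For a depressed cubic x^3 + p x + q the discriminant is Δ = -4 p^3 - 27 q^2 = -4*(-5)^3 - 27*(-5)^2 = 500 - 675 = -175.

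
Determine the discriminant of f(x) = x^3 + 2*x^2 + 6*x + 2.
Δ = -460

For x^3 + a x^2 + b x + c the discriminant is Δ = 18 a b c - 4 a^3 c + a^2 b^2 - 4 b^3 - 27 c^2.
Plug a = 2, b = 6, c = 2:
  18*(2)*(6)*(2) - 4*(2)^3*(2) + (2)^2*(6)^2 - 4*(6)^3 - 27*(2)^2
  = 432 + (-64) + 144 + (-864) + (-108)
  = -460.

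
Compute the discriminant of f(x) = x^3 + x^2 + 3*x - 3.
Δ = -492

For x^3 + a x^2 + b x + c the discriminant is Δ = 18 a b c - 4 a^3 c + a^2 b^2 - 4 b^3 - 27 c^2.
Plug a = 1, b = 3, c = -3:
  18*(1)*(3)*(-3) - 4*(1)^3*(-3) + (1)^2*(3)^2 - 4*(3)^3 - 27*(-3)^2
  = -162 + (12) + 9 + (-108) + (-243)
  = -492.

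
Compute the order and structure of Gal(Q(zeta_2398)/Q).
|Gal(Q(zeta_2398)/Q)| = phi(2398) = 1080; group ≅ (Z/2398Z)^* ≅ Z/10Z × Z/108Z

The n-th cyclotomic polynomial Φ_2398(x) is the minimal polynomial of zeta_2398 over Q and has degree phi(2398) = 1080. So Q(zeta_2398) is a degree-1080 Galois extension with Galois group (Z/2398Z)^*. By CRT, (Z/2398Z)^* ≅ (Z/2Z)^* × (Z/11Z)^* × (Z/109Z)^*. Each prime-power unit group is (Z/2Z)^* ≅ trivial group (order 1); (Z/11Z)^* ≅ Z/10Z; (Z/109Z)^* ≅ Z/108Z. Hence Gal(Q(zeta_2398)/Q) ≅ Z/10Z × Z/108Z.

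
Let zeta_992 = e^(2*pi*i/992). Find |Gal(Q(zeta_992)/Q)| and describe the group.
|Gal(Q(zeta_992)/Q)| = phi(992) = 480; group ≅ (Z/992Z)^* ≅ Z/2Z × Z/8Z × Z/30Z

The n-th cyclotomic polynomial Φ_992(x) is the minimal polynomial of zeta_992 over Q and has degree phi(992) = 480. So Q(zeta_992) is a degree-480 Galois extension with Galois group (Z/992Z)^*. By CRT, (Z/992Z)^* ≅ (Z/32Z)^* × (Z/31Z)^*. Each prime-power unit group is (Z/32Z)^* ≅ Z/2Z × Z/8Z; (Z/31Z)^* ≅ Z/30Z. Hence Gal(Q(zeta_992)/Q) ≅ Z/2Z × Z/8Z × Z/30Z.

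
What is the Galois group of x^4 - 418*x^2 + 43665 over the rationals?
Gal(K/Q) = V_4 (Klein four-group, Z/2Z × Z/2Z)

f factors as (x^2 - 213)(x^2 - 205), so the splitting field is K = Q(sqrt(213), sqrt(205)). The elements 213, 205, 43665 are all non-squares in Q, so sqrt(213) and sqrt(205) generate independent quadratic extensions. Thus [K:Q] = 4 and Gal(K/Q) is generated by the two order-2 automorphisms sqrt(213) ↦ -sqrt(213) and sqrt(205) ↦ -sqrt(205), giving V_4.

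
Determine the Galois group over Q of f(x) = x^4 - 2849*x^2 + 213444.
Gal(K/Q) = Z/2Z (cyclic of order 2)

f factors as (x^2 - 77)(x^2 - 2772), so the splitting field is K = Q(sqrt(77), sqrt(2772)). The squarefree part of 77 is 77 and the squarefree part of 2772 is also 77, so sqrt(77) and sqrt(2772) are both rational multiples of sqrt(77). Hence Q(sqrt(77)) = Q(sqrt(2772)) = Q(sqrt(77)), and the splitting field collapses to a single degree-2 extension with Galois group Z/2Z.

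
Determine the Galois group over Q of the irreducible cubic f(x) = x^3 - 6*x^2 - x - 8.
Gal(K/Q) = S_3 (symmetric group of order 6)

Compute the discriminant of x^3 + (-6)*x^2 + (-1)*x + (-8): Δ = -9464. Since Δ is not a rational square, the Galois group is not contained in A_3; it must be the full S_3 (irreducibility of the cubic rules out anything smaller).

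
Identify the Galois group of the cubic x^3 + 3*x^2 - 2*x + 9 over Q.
Gal(K/Q) = S_3 (symmetric group of order 6)

Compute the discriminant of x^3 + (3)*x^2 + (-2)*x + (9): Δ = -4063. Since Δ is not a rational square, the Galois group is not contained in A_3; it must be the full S_3 (irreducibility of the cubic rules out anything smaller).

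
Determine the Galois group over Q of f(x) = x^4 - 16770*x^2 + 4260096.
Gal(K/Q) = Z/2Z (cyclic of order 2)

f factors as (x^2 - 16512)(x^2 - 258), so the splitting field is K = Q(sqrt(16512), sqrt(258)). The squarefree part of 16512 is 258 and the squarefree part of 258 is also 258, so sqrt(16512) and sqrt(258) are both rational multiples of sqrt(258). Hence Q(sqrt(16512)) = Q(sqrt(258)) = Q(sqrt(258)), and the splitting field collapses to a single degree-2 extension with Galois group Z/2Z.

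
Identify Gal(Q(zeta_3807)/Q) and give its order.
|Gal(Q(zeta_3807)/Q)| = phi(3807) = 2484; group ≅ (Z/3807Z)^* ≅ Z/46Z × Z/54Z

The n-th cyclotomic polynomial Φ_3807(x) is the minimal polynomial of zeta_3807 over Q and has degree phi(3807) = 2484. So Q(zeta_3807) is a degree-2484 Galois extension with Galois group (Z/3807Z)^*. By CRT, (Z/3807Z)^* ≅ (Z/81Z)^* × (Z/47Z)^*. Each prime-power unit group is (Z/81Z)^* ≅ Z/54Z; (Z/47Z)^* ≅ Z/46Z. Hence Gal(Q(zeta_3807)/Q) ≅ Z/46Z × Z/54Z.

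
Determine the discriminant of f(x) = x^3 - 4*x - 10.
Δ = -2444

For a depressed cubic x^3 + p x + q the discriminant is Δ = -4 p^3 - 27 q^2 = -4*(-4)^3 - 27*(-10)^2 = 256 - 2700 = -2444.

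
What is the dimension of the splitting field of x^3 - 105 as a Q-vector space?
[K:Q] = 6

x^3 - 105 has one real root r = 105^(1/3) and two complex roots r*zeta_3, r*zeta_3^2 where zeta_3 = e^(2*pi*i/3). The splitting field is Q(r, zeta_3). [Q(r):Q] = 3 and [Q(zeta_3):Q] = 2 with gcd = 1, so [Q(r, zeta_3):Q] = 3 * 2 = 6.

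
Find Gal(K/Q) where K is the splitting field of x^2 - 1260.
Gal(K/Q) = Z/2Z (cyclic of order 2)

x^2 - 1260 is irreducible over Q since 1260 is not a rational square. The splitting field Q(sqrt(1260)) has degree 2 over Q, and its unique nontrivial automorphism is sqrt(1260) ↦ -sqrt(1260). Hence Gal(Q(sqrt(1260))/Q) = Z/2Z.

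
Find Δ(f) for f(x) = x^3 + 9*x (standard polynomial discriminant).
Δ = -2916

For a depressed cubic x^3 + p x + q the discriminant is Δ = -4 p^3 - 27 q^2 = -4*(9)^3 - 27*(0)^2 = -2916 - 0 = -2916.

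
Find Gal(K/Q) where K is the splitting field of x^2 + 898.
Gal(K/Q) = Z/2Z (cyclic of order 2)

x^2 + 898 is irreducible over Q since -898 is not a rational square. The splitting field Q(sqrt(-898)) has degree 2 over Q, and its unique nontrivial automorphism is sqrt(-898) ↦ -sqrt(-898). Hence Gal(Q(sqrt(-898))/Q) = Z/2Z.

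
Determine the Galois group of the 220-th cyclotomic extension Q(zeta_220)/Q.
|Gal(Q(zeta_220)/Q)| = phi(220) = 80; group ≅ (Z/220Z)^* ≅ Z/2Z × Z/4Z × Z/10Z

The n-th cyclotomic polynomial Φ_220(x) is the minimal polynomial of zeta_220 over Q and has degree phi(220) = 80. So Q(zeta_220) is a degree-80 Galois extension with Galois group (Z/220Z)^*. By CRT, (Z/220Z)^* ≅ (Z/4Z)^* × (Z/5Z)^* × (Z/11Z)^*. Each prime-power unit group is (Z/4Z)^* ≅ Z/2Z; (Z/5Z)^* ≅ Z/4Z; (Z/11Z)^* ≅ Z/10Z. Hence Gal(Q(zeta_220)/Q) ≅ Z/2Z × Z/4Z × Z/10Z.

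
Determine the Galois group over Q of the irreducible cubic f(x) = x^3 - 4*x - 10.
Gal(K/Q) = S_3 (symmetric group of order 6)

Compute the discriminant of x^3 + (0)*x^2 + (-4)*x + (-10): Δ = -2444. Since Δ is not a rational square, the Galois group is not contained in A_3; it must be the full S_3 (irreducibility of the cubic rules out anything smaller).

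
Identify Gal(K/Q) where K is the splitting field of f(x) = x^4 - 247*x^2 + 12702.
Gal(K/Q) = V_4 (Klein four-group, Z/2Z × Z/2Z)

f factors as (x^2 - 73)(x^2 - 174), so the splitting field is K = Q(sqrt(73), sqrt(174)). The elements 73, 174, 12702 are all non-squares in Q, so sqrt(73) and sqrt(174) generate independent quadratic extensions. Thus [K:Q] = 4 and Gal(K/Q) is generated by the two order-2 automorphisms sqrt(73) ↦ -sqrt(73) and sqrt(174) ↦ -sqrt(174), giving V_4.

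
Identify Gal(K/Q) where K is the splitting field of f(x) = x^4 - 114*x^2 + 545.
Gal(K/Q) = V_4 (Klein four-group, Z/2Z × Z/2Z)

f factors as (x^2 - 109)(x^2 - 5), so the splitting field is K = Q(sqrt(109), sqrt(5)). The elements 109, 5, 545 are all non-squares in Q, so sqrt(109) and sqrt(5) generate independent quadratic extensions. Thus [K:Q] = 4 and Gal(K/Q) is generated by the two order-2 automorphisms sqrt(109) ↦ -sqrt(109) and sqrt(5) ↦ -sqrt(5), giving V_4.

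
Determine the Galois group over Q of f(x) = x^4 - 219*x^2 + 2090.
Gal(K/Q) = V_4 (Klein four-group, Z/2Z × Z/2Z)

f factors as (x^2 - 209)(x^2 - 10), so the splitting field is K = Q(sqrt(209), sqrt(10)). The elements 209, 10, 2090 are all non-squares in Q, so sqrt(209) and sqrt(10) generate independent quadratic extensions. Thus [K:Q] = 4 and Gal(K/Q) is generated by the two order-2 automorphisms sqrt(209) ↦ -sqrt(209) and sqrt(10) ↦ -sqrt(10), giving V_4.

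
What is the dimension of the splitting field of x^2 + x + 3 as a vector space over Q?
[K:Q] = 2

The discriminant of x^2 + (1)*x + (3) is b^2 - 4c = 1 - (12) = -11. Since -11 is not a perfect square in Q, the polynomial is irreducible over Q. Its two roots generate a degree-2 extension, so [K:Q] = 2.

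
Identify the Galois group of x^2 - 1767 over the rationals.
Gal(K/Q) = Z/2Z (cyclic of order 2)

x^2 - 1767 is irreducible over Q since 1767 is not a rational square. The splitting field Q(sqrt(1767)) has degree 2 over Q, and its unique nontrivial automorphism is sqrt(1767) ↦ -sqrt(1767). Hence Gal(Q(sqrt(1767))/Q) = Z/2Z.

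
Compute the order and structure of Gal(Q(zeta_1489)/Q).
|Gal(Q(zeta_1489)/Q)| = phi(1489) = 1488; group ≅ (Z/1489Z)^* ≅ Z/1488Z

The n-th cyclotomic polynomial Φ_1489(x) is the minimal polynomial of zeta_1489 over Q and has degree phi(1489) = 1488. So Q(zeta_1489) is a degree-1488 Galois extension with Galois group (Z/1489Z)^*. (Z/1489Z)^* is cyclic since 1489 is an odd prime power (or 4). Hence Gal(Q(zeta_1489)/Q) ≅ Z/1488Z.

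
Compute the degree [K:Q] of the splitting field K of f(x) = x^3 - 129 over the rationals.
[K:Q] = 6

x^3 - 129 has one real root r = 129^(1/3) and two complex roots r*zeta_3, r*zeta_3^2 where zeta_3 = e^(2*pi*i/3). The splitting field is Q(r, zeta_3). [Q(r):Q] = 3 and [Q(zeta_3):Q] = 2 with gcd = 1, so [Q(r, zeta_3):Q] = 3 * 2 = 6.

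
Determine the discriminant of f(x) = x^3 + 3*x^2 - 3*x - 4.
Δ = 837

For x^3 + a x^2 + b x + c the discriminant is Δ = 18 a b c - 4 a^3 c + a^2 b^2 - 4 b^3 - 27 c^2.
Plug a = 3, b = -3, c = -4:
  18*(3)*(-3)*(-4) - 4*(3)^3*(-4) + (3)^2*(-3)^2 - 4*(-3)^3 - 27*(-4)^2
  = 648 + (432) + 81 + (108) + (-432)
  = 837.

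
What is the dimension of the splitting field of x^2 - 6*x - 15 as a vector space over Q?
[K:Q] = 2

The discriminant of x^2 + (-6)*x + (-15) is b^2 - 4c = 36 - (-60) = 96. Since 96 is not a perfect square in Q, the polynomial is irreducible over Q. Its two roots generate a degree-2 extension, so [K:Q] = 2.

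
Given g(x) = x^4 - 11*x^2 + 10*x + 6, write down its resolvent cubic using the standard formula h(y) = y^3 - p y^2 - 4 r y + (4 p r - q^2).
h(y) = y^3 + 11*y^2 - 24*y - 364

Identify coefficients: p = -11, q = 10, r = 6.
Plug into h(y) = y^3 - p y^2 - 4 r y + (4 p r - q^2):
  h(y) = y^3 - (-11) y^2 - 4*(6) y + (4*(-11)*(6) - (10)^2)
       = y^3 + (11) y^2 + (-24) y + (-364).
Simplifying: h(y) = y^3 + 11*y^2 - 24*y - 364.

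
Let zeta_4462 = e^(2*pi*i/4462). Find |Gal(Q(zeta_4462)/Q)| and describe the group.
|Gal(Q(zeta_4462)/Q)| = phi(4462) = 2112; group ≅ (Z/4462Z)^* ≅ Z/22Z × Z/96Z

The n-th cyclotomic polynomial Φ_4462(x) is the minimal polynomial of zeta_4462 over Q and has degree phi(4462) = 2112. So Q(zeta_4462) is a degree-2112 Galois extension with Galois group (Z/4462Z)^*. By CRT, (Z/4462Z)^* ≅ (Z/2Z)^* × (Z/23Z)^* × (Z/97Z)^*. Each prime-power unit group is (Z/2Z)^* ≅ trivial group (order 1); (Z/23Z)^* ≅ Z/22Z; (Z/97Z)^* ≅ Z/96Z. Hence Gal(Q(zeta_4462)/Q) ≅ Z/22Z × Z/96Z.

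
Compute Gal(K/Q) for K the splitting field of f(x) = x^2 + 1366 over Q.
Gal(K/Q) = Z/2Z (cyclic of order 2)

x^2 + 1366 is irreducible over Q since -1366 is not a rational square. The splitting field Q(sqrt(-1366)) has degree 2 over Q, and its unique nontrivial automorphism is sqrt(-1366) ↦ -sqrt(-1366). Hence Gal(Q(sqrt(-1366))/Q) = Z/2Z.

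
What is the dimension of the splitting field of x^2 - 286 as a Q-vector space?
[K:Q] = 2

The polynomial x^2 - 286 is irreducible over Q since 286 is not a perfect square. Its splitting field is Q(sqrt(286)), which has degree 2 over Q.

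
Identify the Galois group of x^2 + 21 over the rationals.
Gal(K/Q) = Z/2Z (cyclic of order 2)

x^2 + 21 is irreducible over Q since -21 is not a rational square. The splitting field Q(sqrt(-21)) has degree 2 over Q, and its unique nontrivial automorphism is sqrt(-21) ↦ -sqrt(-21). Hence Gal(Q(sqrt(-21))/Q) = Z/2Z.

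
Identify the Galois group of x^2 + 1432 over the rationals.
Gal(K/Q) = Z/2Z (cyclic of order 2)

x^2 + 1432 is irreducible over Q since -1432 is not a rational square. The splitting field Q(sqrt(-1432)) has degree 2 over Q, and its unique nontrivial automorphism is sqrt(-1432) ↦ -sqrt(-1432). Hence Gal(Q(sqrt(-1432))/Q) = Z/2Z.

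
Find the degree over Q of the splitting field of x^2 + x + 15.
[K:Q] = 2

The discriminant of x^2 + (1)*x + (15) is b^2 - 4c = 1 - (60) = -59. Since -59 is not a perfect square in Q, the polynomial is irreducible over Q. Its two roots generate a degree-2 extension, so [K:Q] = 2.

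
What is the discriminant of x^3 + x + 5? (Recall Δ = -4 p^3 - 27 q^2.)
Δ = -679

For a depressed cubic x^3 + p x + q the discriminant is Δ = -4 p^3 - 27 q^2 = -4*(1)^3 - 27*(5)^2 = -4 - 675 = -679.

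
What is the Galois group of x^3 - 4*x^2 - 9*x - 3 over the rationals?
Gal(K/Q) = S_3 (symmetric group of order 6)

Compute the discriminant of x^3 + (-4)*x^2 + (-9)*x + (-3): Δ = 1257. Since Δ is not a rational square, the Galois group is not contained in A_3; it must be the full S_3 (irreducibility of the cubic rules out anything smaller).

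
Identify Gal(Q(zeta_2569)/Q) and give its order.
|Gal(Q(zeta_2569)/Q)| = phi(2569) = 2196; group ≅ (Z/2569Z)^* ≅ Z/6Z × Z/366Z

The n-th cyclotomic polynomial Φ_2569(x) is the minimal polynomial of zeta_2569 over Q and has degree phi(2569) = 2196. So Q(zeta_2569) is a degree-2196 Galois extension with Galois group (Z/2569Z)^*. By CRT, (Z/2569Z)^* ≅ (Z/7Z)^* × (Z/367Z)^*. Each prime-power unit group is (Z/7Z)^* ≅ Z/6Z; (Z/367Z)^* ≅ Z/366Z. Hence Gal(Q(zeta_2569)/Q) ≅ Z/6Z × Z/366Z.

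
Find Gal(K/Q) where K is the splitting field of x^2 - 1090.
Gal(K/Q) = Z/2Z (cyclic of order 2)

x^2 - 1090 is irreducible over Q since 1090 is not a rational square. The splitting field Q(sqrt(1090)) has degree 2 over Q, and its unique nontrivial automorphism is sqrt(1090) ↦ -sqrt(1090). Hence Gal(Q(sqrt(1090))/Q) = Z/2Z.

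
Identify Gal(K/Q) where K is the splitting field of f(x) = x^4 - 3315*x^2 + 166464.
Gal(K/Q) = Z/2Z (cyclic of order 2)

f factors as (x^2 - 3264)(x^2 - 51), so the splitting field is K = Q(sqrt(3264), sqrt(51)). The squarefree part of 3264 is 51 and the squarefree part of 51 is also 51, so sqrt(3264) and sqrt(51) are both rational multiples of sqrt(51). Hence Q(sqrt(3264)) = Q(sqrt(51)) = Q(sqrt(51)), and the splitting field collapses to a single degree-2 extension with Galois group Z/2Z.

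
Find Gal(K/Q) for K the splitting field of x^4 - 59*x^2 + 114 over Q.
Gal(K/Q) = V_4 (Klein four-group, Z/2Z × Z/2Z)

f factors as (x^2 - 2)(x^2 - 57), so the splitting field is K = Q(sqrt(2), sqrt(57)). The elements 2, 57, 114 are all non-squares in Q, so sqrt(2) and sqrt(57) generate independent quadratic extensions. Thus [K:Q] = 4 and Gal(K/Q) is generated by the two order-2 automorphisms sqrt(2) ↦ -sqrt(2) and sqrt(57) ↦ -sqrt(57), giving V_4.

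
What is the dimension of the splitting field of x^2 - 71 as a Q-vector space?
[K:Q] = 2

The polynomial x^2 - 71 is irreducible over Q since 71 is not a perfect square. Its splitting field is Q(sqrt(71)), which has degree 2 over Q.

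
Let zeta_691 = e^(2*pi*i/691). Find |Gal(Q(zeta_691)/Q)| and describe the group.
|Gal(Q(zeta_691)/Q)| = phi(691) = 690; group ≅ (Z/691Z)^* ≅ Z/690Z

The n-th cyclotomic polynomial Φ_691(x) is the minimal polynomial of zeta_691 over Q and has degree phi(691) = 690. So Q(zeta_691) is a degree-690 Galois extension with Galois group (Z/691Z)^*. (Z/691Z)^* is cyclic since 691 is an odd prime power (or 4). Hence Gal(Q(zeta_691)/Q) ≅ Z/690Z.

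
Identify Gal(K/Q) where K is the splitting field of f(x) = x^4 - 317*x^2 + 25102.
Gal(K/Q) = V_4 (Klein four-group, Z/2Z × Z/2Z)

f factors as (x^2 - 154)(x^2 - 163), so the splitting field is K = Q(sqrt(154), sqrt(163)). The elements 154, 163, 25102 are all non-squares in Q, so sqrt(154) and sqrt(163) generate independent quadratic extensions. Thus [K:Q] = 4 and Gal(K/Q) is generated by the two order-2 automorphisms sqrt(154) ↦ -sqrt(154) and sqrt(163) ↦ -sqrt(163), giving V_4.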